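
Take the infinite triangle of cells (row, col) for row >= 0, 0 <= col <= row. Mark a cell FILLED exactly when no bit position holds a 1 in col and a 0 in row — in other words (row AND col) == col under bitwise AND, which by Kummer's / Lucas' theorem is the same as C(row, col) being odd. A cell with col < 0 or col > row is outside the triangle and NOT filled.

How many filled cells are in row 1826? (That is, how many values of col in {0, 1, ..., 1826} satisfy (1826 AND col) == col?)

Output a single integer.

Answer: 32

Derivation:
1826 in binary = 11100100010
popcount(1826) = number of 1-bits in 11100100010 = 5
A col c satisfies (1826 AND c) == c iff every set bit of c is also set in 1826; each of the 5 set bits of 1826 can independently be on or off in c.
count = 2^5 = 32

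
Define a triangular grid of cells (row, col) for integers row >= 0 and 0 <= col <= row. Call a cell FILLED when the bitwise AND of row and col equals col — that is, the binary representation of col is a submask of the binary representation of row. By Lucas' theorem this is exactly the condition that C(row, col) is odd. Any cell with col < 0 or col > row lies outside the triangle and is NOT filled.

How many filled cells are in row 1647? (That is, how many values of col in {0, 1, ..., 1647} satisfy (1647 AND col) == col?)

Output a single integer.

Answer: 256

Derivation:
1647 in binary = 11001101111
popcount(1647) = number of 1-bits in 11001101111 = 8
A col c satisfies (1647 AND c) == c iff every set bit of c is also set in 1647; each of the 8 set bits of 1647 can independently be on or off in c.
count = 2^8 = 256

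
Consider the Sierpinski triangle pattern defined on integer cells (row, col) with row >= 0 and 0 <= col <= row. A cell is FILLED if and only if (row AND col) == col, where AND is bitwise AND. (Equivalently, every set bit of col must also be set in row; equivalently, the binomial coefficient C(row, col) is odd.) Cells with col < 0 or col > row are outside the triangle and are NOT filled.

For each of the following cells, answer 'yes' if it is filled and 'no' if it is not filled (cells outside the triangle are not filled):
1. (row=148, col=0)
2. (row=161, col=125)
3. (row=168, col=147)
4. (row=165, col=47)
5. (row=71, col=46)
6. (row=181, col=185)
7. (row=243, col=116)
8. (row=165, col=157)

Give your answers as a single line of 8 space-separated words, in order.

Answer: yes no no no no no no no

Derivation:
(148,0): row=0b10010100, col=0b0, row AND col = 0b0 = 0; 0 == 0 -> filled
(161,125): row=0b10100001, col=0b1111101, row AND col = 0b100001 = 33; 33 != 125 -> empty
(168,147): row=0b10101000, col=0b10010011, row AND col = 0b10000000 = 128; 128 != 147 -> empty
(165,47): row=0b10100101, col=0b101111, row AND col = 0b100101 = 37; 37 != 47 -> empty
(71,46): row=0b1000111, col=0b101110, row AND col = 0b110 = 6; 6 != 46 -> empty
(181,185): col outside [0, 181] -> not filled
(243,116): row=0b11110011, col=0b1110100, row AND col = 0b1110000 = 112; 112 != 116 -> empty
(165,157): row=0b10100101, col=0b10011101, row AND col = 0b10000101 = 133; 133 != 157 -> empty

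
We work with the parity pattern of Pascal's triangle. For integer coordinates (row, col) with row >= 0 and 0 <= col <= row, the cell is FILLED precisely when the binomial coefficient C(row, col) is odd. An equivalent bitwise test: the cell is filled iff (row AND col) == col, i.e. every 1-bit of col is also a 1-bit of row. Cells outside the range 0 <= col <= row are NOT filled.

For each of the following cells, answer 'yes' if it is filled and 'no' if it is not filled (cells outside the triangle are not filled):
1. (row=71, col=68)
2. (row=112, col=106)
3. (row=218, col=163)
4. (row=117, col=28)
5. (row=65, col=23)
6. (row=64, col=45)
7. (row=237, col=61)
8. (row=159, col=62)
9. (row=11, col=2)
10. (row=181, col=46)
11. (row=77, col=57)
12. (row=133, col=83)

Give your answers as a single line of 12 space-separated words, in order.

(71,68): row=0b1000111, col=0b1000100, row AND col = 0b1000100 = 68; 68 == 68 -> filled
(112,106): row=0b1110000, col=0b1101010, row AND col = 0b1100000 = 96; 96 != 106 -> empty
(218,163): row=0b11011010, col=0b10100011, row AND col = 0b10000010 = 130; 130 != 163 -> empty
(117,28): row=0b1110101, col=0b11100, row AND col = 0b10100 = 20; 20 != 28 -> empty
(65,23): row=0b1000001, col=0b10111, row AND col = 0b1 = 1; 1 != 23 -> empty
(64,45): row=0b1000000, col=0b101101, row AND col = 0b0 = 0; 0 != 45 -> empty
(237,61): row=0b11101101, col=0b111101, row AND col = 0b101101 = 45; 45 != 61 -> empty
(159,62): row=0b10011111, col=0b111110, row AND col = 0b11110 = 30; 30 != 62 -> empty
(11,2): row=0b1011, col=0b10, row AND col = 0b10 = 2; 2 == 2 -> filled
(181,46): row=0b10110101, col=0b101110, row AND col = 0b100100 = 36; 36 != 46 -> empty
(77,57): row=0b1001101, col=0b111001, row AND col = 0b1001 = 9; 9 != 57 -> empty
(133,83): row=0b10000101, col=0b1010011, row AND col = 0b1 = 1; 1 != 83 -> empty

Answer: yes no no no no no no no yes no no no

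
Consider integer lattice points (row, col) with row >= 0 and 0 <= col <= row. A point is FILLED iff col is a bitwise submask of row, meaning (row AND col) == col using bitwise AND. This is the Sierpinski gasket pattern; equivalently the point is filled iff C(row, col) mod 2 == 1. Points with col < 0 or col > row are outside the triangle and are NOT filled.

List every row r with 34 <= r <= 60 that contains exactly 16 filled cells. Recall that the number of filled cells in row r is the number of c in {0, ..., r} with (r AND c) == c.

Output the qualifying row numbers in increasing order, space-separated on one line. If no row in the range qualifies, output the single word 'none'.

Row r has 2^popcount(r) filled cells, so we need popcount(r) = log2(16) = 4.
Scan r = 34..60 and keep those with exactly 4 one-bits:
r=34=100010 popcount=2 -> skip
r=35=100011 popcount=3 -> skip
r=36=100100 popcount=2 -> skip
r=37=100101 popcount=3 -> skip
r=38=100110 popcount=3 -> skip
r=39=100111 popcount=4 -> KEEP
r=40=101000 popcount=2 -> skip
r=41=101001 popcount=3 -> skip
r=42=101010 popcount=3 -> skip
r=43=101011 popcount=4 -> KEEP
r=44=101100 popcount=3 -> skip
r=45=101101 popcount=4 -> KEEP
r=46=101110 popcount=4 -> KEEP
r=47=101111 popcount=5 -> skip
r=48=110000 popcount=2 -> skip
r=49=110001 popcount=3 -> skip
r=50=110010 popcount=3 -> skip
r=51=110011 popcount=4 -> KEEP
r=52=110100 popcount=3 -> skip
r=53=110101 popcount=4 -> KEEP
r=54=110110 popcount=4 -> KEEP
r=55=110111 popcount=5 -> skip
r=56=111000 popcount=3 -> skip
r=57=111001 popcount=4 -> KEEP
r=58=111010 popcount=4 -> KEEP
r=59=111011 popcount=5 -> skip
r=60=111100 popcount=4 -> KEEP
Kept rows: 39 43 45 46 51 53 54 57 58 60

Answer: 39 43 45 46 51 53 54 57 58 60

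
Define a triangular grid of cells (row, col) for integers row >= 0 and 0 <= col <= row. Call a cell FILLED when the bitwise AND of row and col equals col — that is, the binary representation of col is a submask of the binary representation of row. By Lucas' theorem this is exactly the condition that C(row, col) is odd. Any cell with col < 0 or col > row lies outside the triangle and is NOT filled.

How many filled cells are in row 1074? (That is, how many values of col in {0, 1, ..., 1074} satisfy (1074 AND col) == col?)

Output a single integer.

Answer: 16

Derivation:
1074 in binary = 10000110010
popcount(1074) = number of 1-bits in 10000110010 = 4
A col c satisfies (1074 AND c) == c iff every set bit of c is also set in 1074; each of the 4 set bits of 1074 can independently be on or off in c.
count = 2^4 = 16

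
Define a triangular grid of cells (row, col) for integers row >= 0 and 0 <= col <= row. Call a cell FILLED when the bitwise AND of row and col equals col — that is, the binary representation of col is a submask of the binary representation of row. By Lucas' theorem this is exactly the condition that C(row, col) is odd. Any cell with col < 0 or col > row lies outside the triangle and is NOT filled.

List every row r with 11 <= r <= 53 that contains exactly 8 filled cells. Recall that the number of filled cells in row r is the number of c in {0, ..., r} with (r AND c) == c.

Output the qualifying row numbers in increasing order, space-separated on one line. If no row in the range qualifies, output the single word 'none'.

Answer: 11 13 14 19 21 22 25 26 28 35 37 38 41 42 44 49 50 52

Derivation:
Row r has 2^popcount(r) filled cells, so we need popcount(r) = log2(8) = 3.
Scan r = 11..53 and keep those with exactly 3 one-bits:
r=11=1011 popcount=3 -> KEEP
r=12=1100 popcount=2 -> skip
r=13=1101 popcount=3 -> KEEP
r=14=1110 popcount=3 -> KEEP
r=15=1111 popcount=4 -> skip
r=16=10000 popcount=1 -> skip
r=17=10001 popcount=2 -> skip
r=18=10010 popcount=2 -> skip
r=19=10011 popcount=3 -> KEEP
r=20=10100 popcount=2 -> skip
r=21=10101 popcount=3 -> KEEP
r=22=10110 popcount=3 -> KEEP
r=23=10111 popcount=4 -> skip
r=24=11000 popcount=2 -> skip
r=25=11001 popcount=3 -> KEEP
r=26=11010 popcount=3 -> KEEP
r=27=11011 popcount=4 -> skip
r=28=11100 popcount=3 -> KEEP
r=29=11101 popcount=4 -> skip
r=30=11110 popcount=4 -> skip
r=31=11111 popcount=5 -> skip
r=32=100000 popcount=1 -> skip
r=33=100001 popcount=2 -> skip
r=34=100010 popcount=2 -> skip
r=35=100011 popcount=3 -> KEEP
r=36=100100 popcount=2 -> skip
r=37=100101 popcount=3 -> KEEP
r=38=100110 popcount=3 -> KEEP
r=39=100111 popcount=4 -> skip
r=40=101000 popcount=2 -> skip
r=41=101001 popcount=3 -> KEEP
r=42=101010 popcount=3 -> KEEP
r=43=101011 popcount=4 -> skip
r=44=101100 popcount=3 -> KEEP
r=45=101101 popcount=4 -> skip
r=46=101110 popcount=4 -> skip
r=47=101111 popcount=5 -> skip
r=48=110000 popcount=2 -> skip
r=49=110001 popcount=3 -> KEEP
r=50=110010 popcount=3 -> KEEP
r=51=110011 popcount=4 -> skip
r=52=110100 popcount=3 -> KEEP
r=53=110101 popcount=4 -> skip
Kept rows: 11 13 14 19 21 22 25 26 28 35 37 38 41 42 44 49 50 52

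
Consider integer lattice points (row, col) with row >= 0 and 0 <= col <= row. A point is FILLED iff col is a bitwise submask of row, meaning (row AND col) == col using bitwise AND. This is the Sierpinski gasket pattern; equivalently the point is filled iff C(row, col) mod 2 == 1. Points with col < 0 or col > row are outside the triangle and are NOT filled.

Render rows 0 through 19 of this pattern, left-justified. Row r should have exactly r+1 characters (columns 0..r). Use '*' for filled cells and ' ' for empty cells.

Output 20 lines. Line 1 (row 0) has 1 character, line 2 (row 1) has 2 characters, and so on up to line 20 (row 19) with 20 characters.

r0=0: *
r1=1: **
r2=10: * *
r3=11: ****
r4=100: *   *
r5=101: **  **
r6=110: * * * *
r7=111: ********
r8=1000: *       *
r9=1001: **      **
r10=1010: * *     * *
r11=1011: ****    ****
r12=1100: *   *   *   *
r13=1101: **  **  **  **
r14=1110: * * * * * * * *
r15=1111: ****************
r16=10000: *               *
r17=10001: **              **
r18=10010: * *             * *
r19=10011: ****            ****

Answer: *
**
* *
****
*   *
**  **
* * * *
********
*       *
**      **
* *     * *
****    ****
*   *   *   *
**  **  **  **
* * * * * * * *
****************
*               *
**              **
* *             * *
****            ****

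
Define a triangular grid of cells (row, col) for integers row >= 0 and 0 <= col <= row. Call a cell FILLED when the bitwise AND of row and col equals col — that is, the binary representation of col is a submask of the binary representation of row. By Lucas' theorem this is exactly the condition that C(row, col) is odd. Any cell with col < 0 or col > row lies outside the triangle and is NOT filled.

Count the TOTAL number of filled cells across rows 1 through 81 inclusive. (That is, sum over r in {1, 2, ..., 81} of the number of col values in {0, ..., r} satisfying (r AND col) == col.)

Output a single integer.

r1=1 pc1: +2 =2
r2=10 pc1: +2 =4
r3=11 pc2: +4 =8
r4=100 pc1: +2 =10
r5=101 pc2: +4 =14
r6=110 pc2: +4 =18
r7=111 pc3: +8 =26
r8=1000 pc1: +2 =28
r9=1001 pc2: +4 =32
r10=1010 pc2: +4 =36
r11=1011 pc3: +8 =44
r12=1100 pc2: +4 =48
r13=1101 pc3: +8 =56
r14=1110 pc3: +8 =64
r15=1111 pc4: +16 =80
r16=10000 pc1: +2 =82
r17=10001 pc2: +4 =86
r18=10010 pc2: +4 =90
r19=10011 pc3: +8 =98
r20=10100 pc2: +4 =102
r21=10101 pc3: +8 =110
r22=10110 pc3: +8 =118
r23=10111 pc4: +16 =134
r24=11000 pc2: +4 =138
r25=11001 pc3: +8 =146
r26=11010 pc3: +8 =154
r27=11011 pc4: +16 =170
r28=11100 pc3: +8 =178
r29=11101 pc4: +16 =194
r30=11110 pc4: +16 =210
r31=11111 pc5: +32 =242
r32=100000 pc1: +2 =244
r33=100001 pc2: +4 =248
r34=100010 pc2: +4 =252
r35=100011 pc3: +8 =260
r36=100100 pc2: +4 =264
r37=100101 pc3: +8 =272
r38=100110 pc3: +8 =280
r39=100111 pc4: +16 =296
r40=101000 pc2: +4 =300
r41=101001 pc3: +8 =308
r42=101010 pc3: +8 =316
r43=101011 pc4: +16 =332
r44=101100 pc3: +8 =340
r45=101101 pc4: +16 =356
r46=101110 pc4: +16 =372
r47=101111 pc5: +32 =404
r48=110000 pc2: +4 =408
r49=110001 pc3: +8 =416
r50=110010 pc3: +8 =424
r51=110011 pc4: +16 =440
r52=110100 pc3: +8 =448
r53=110101 pc4: +16 =464
r54=110110 pc4: +16 =480
r55=110111 pc5: +32 =512
r56=111000 pc3: +8 =520
r57=111001 pc4: +16 =536
r58=111010 pc4: +16 =552
r59=111011 pc5: +32 =584
r60=111100 pc4: +16 =600
r61=111101 pc5: +32 =632
r62=111110 pc5: +32 =664
r63=111111 pc6: +64 =728
r64=1000000 pc1: +2 =730
r65=1000001 pc2: +4 =734
r66=1000010 pc2: +4 =738
r67=1000011 pc3: +8 =746
r68=1000100 pc2: +4 =750
r69=1000101 pc3: +8 =758
r70=1000110 pc3: +8 =766
r71=1000111 pc4: +16 =782
r72=1001000 pc2: +4 =786
r73=1001001 pc3: +8 =794
r74=1001010 pc3: +8 =802
r75=1001011 pc4: +16 =818
r76=1001100 pc3: +8 =826
r77=1001101 pc4: +16 =842
r78=1001110 pc4: +16 =858
r79=1001111 pc5: +32 =890
r80=1010000 pc2: +4 =894
r81=1010001 pc3: +8 =902

Answer: 902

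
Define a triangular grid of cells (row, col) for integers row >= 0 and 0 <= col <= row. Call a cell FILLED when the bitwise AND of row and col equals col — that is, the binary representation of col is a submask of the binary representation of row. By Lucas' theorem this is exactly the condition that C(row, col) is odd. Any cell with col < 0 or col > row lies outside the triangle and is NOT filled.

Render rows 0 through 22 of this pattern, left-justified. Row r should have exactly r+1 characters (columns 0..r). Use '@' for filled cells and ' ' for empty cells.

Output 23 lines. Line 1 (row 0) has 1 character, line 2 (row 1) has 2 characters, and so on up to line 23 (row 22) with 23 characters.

Answer: @
@@
@ @
@@@@
@   @
@@  @@
@ @ @ @
@@@@@@@@
@       @
@@      @@
@ @     @ @
@@@@    @@@@
@   @   @   @
@@  @@  @@  @@
@ @ @ @ @ @ @ @
@@@@@@@@@@@@@@@@
@               @
@@              @@
@ @             @ @
@@@@            @@@@
@   @           @   @
@@  @@          @@  @@
@ @ @ @         @ @ @ @

Derivation:
r0=0: @
r1=1: @@
r2=10: @ @
r3=11: @@@@
r4=100: @   @
r5=101: @@  @@
r6=110: @ @ @ @
r7=111: @@@@@@@@
r8=1000: @       @
r9=1001: @@      @@
r10=1010: @ @     @ @
r11=1011: @@@@    @@@@
r12=1100: @   @   @   @
r13=1101: @@  @@  @@  @@
r14=1110: @ @ @ @ @ @ @ @
r15=1111: @@@@@@@@@@@@@@@@
r16=10000: @               @
r17=10001: @@              @@
r18=10010: @ @             @ @
r19=10011: @@@@            @@@@
r20=10100: @   @           @   @
r21=10101: @@  @@          @@  @@
r22=10110: @ @ @ @         @ @ @ @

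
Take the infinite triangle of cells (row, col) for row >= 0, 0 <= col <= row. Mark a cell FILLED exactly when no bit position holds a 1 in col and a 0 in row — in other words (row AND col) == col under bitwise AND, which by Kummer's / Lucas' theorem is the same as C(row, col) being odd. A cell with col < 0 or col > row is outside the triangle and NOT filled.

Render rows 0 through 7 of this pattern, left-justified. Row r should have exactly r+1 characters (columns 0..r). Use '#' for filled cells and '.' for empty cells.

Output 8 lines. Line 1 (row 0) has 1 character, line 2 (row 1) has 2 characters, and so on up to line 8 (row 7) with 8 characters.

Answer: #
##
#.#
####
#...#
##..##
#.#.#.#
########

Derivation:
r0=0: #
r1=1: ##
r2=10: #.#
r3=11: ####
r4=100: #...#
r5=101: ##..##
r6=110: #.#.#.#
r7=111: ########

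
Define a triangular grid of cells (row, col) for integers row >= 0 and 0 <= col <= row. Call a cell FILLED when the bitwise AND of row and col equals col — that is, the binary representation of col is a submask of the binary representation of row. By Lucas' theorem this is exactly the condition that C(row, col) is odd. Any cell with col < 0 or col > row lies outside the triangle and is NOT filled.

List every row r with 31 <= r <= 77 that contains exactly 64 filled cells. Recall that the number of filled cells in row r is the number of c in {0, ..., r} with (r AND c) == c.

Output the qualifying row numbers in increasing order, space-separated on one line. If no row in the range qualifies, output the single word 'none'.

Row r has 2^popcount(r) filled cells, so we need popcount(r) = log2(64) = 6.
Scan r = 31..77 and keep those with exactly 6 one-bits:
r=31=11111 popcount=5 -> skip
r=32=100000 popcount=1 -> skip
r=33=100001 popcount=2 -> skip
r=34=100010 popcount=2 -> skip
r=35=100011 popcount=3 -> skip
r=36=100100 popcount=2 -> skip
r=37=100101 popcount=3 -> skip
r=38=100110 popcount=3 -> skip
r=39=100111 popcount=4 -> skip
r=40=101000 popcount=2 -> skip
r=41=101001 popcount=3 -> skip
r=42=101010 popcount=3 -> skip
r=43=101011 popcount=4 -> skip
r=44=101100 popcount=3 -> skip
r=45=101101 popcount=4 -> skip
r=46=101110 popcount=4 -> skip
r=47=101111 popcount=5 -> skip
r=48=110000 popcount=2 -> skip
r=49=110001 popcount=3 -> skip
r=50=110010 popcount=3 -> skip
r=51=110011 popcount=4 -> skip
r=52=110100 popcount=3 -> skip
r=53=110101 popcount=4 -> skip
r=54=110110 popcount=4 -> skip
r=55=110111 popcount=5 -> skip
r=56=111000 popcount=3 -> skip
r=57=111001 popcount=4 -> skip
r=58=111010 popcount=4 -> skip
r=59=111011 popcount=5 -> skip
r=60=111100 popcount=4 -> skip
r=61=111101 popcount=5 -> skip
r=62=111110 popcount=5 -> skip
r=63=111111 popcount=6 -> KEEP
r=64=1000000 popcount=1 -> skip
r=65=1000001 popcount=2 -> skip
r=66=1000010 popcount=2 -> skip
r=67=1000011 popcount=3 -> skip
r=68=1000100 popcount=2 -> skip
r=69=1000101 popcount=3 -> skip
r=70=1000110 popcount=3 -> skip
r=71=1000111 popcount=4 -> skip
r=72=1001000 popcount=2 -> skip
r=73=1001001 popcount=3 -> skip
r=74=1001010 popcount=3 -> skip
r=75=1001011 popcount=4 -> skip
r=76=1001100 popcount=3 -> skip
r=77=1001101 popcount=4 -> skip
Kept rows: 63

Answer: 63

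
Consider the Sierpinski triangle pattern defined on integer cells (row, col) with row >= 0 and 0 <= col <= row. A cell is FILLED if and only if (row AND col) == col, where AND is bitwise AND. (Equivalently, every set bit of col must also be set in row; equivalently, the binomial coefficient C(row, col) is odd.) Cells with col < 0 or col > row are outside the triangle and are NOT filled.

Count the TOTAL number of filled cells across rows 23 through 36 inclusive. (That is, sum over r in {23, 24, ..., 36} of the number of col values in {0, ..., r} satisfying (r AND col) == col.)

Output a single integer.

r23=10111 pc4: +16 =16
r24=11000 pc2: +4 =20
r25=11001 pc3: +8 =28
r26=11010 pc3: +8 =36
r27=11011 pc4: +16 =52
r28=11100 pc3: +8 =60
r29=11101 pc4: +16 =76
r30=11110 pc4: +16 =92
r31=11111 pc5: +32 =124
r32=100000 pc1: +2 =126
r33=100001 pc2: +4 =130
r34=100010 pc2: +4 =134
r35=100011 pc3: +8 =142
r36=100100 pc2: +4 =146

Answer: 146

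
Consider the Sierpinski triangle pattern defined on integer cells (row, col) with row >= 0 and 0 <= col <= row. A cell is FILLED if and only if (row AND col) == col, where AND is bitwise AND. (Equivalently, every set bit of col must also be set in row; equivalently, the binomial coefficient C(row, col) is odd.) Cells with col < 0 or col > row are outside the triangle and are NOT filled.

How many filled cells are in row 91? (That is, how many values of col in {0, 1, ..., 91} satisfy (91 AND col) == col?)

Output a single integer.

Answer: 32

Derivation:
91 in binary = 1011011
popcount(91) = number of 1-bits in 1011011 = 5
A col c satisfies (91 AND c) == c iff every set bit of c is also set in 91; each of the 5 set bits of 91 can independently be on or off in c.
count = 2^5 = 32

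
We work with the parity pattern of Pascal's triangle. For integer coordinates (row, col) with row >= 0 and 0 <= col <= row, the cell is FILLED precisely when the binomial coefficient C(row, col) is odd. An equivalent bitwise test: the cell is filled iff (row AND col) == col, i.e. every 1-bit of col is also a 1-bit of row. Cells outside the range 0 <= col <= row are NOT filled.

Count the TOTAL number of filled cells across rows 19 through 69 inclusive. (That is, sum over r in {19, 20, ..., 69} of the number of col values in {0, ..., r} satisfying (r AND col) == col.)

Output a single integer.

r19=10011 pc3: +8 =8
r20=10100 pc2: +4 =12
r21=10101 pc3: +8 =20
r22=10110 pc3: +8 =28
r23=10111 pc4: +16 =44
r24=11000 pc2: +4 =48
r25=11001 pc3: +8 =56
r26=11010 pc3: +8 =64
r27=11011 pc4: +16 =80
r28=11100 pc3: +8 =88
r29=11101 pc4: +16 =104
r30=11110 pc4: +16 =120
r31=11111 pc5: +32 =152
r32=100000 pc1: +2 =154
r33=100001 pc2: +4 =158
r34=100010 pc2: +4 =162
r35=100011 pc3: +8 =170
r36=100100 pc2: +4 =174
r37=100101 pc3: +8 =182
r38=100110 pc3: +8 =190
r39=100111 pc4: +16 =206
r40=101000 pc2: +4 =210
r41=101001 pc3: +8 =218
r42=101010 pc3: +8 =226
r43=101011 pc4: +16 =242
r44=101100 pc3: +8 =250
r45=101101 pc4: +16 =266
r46=101110 pc4: +16 =282
r47=101111 pc5: +32 =314
r48=110000 pc2: +4 =318
r49=110001 pc3: +8 =326
r50=110010 pc3: +8 =334
r51=110011 pc4: +16 =350
r52=110100 pc3: +8 =358
r53=110101 pc4: +16 =374
r54=110110 pc4: +16 =390
r55=110111 pc5: +32 =422
r56=111000 pc3: +8 =430
r57=111001 pc4: +16 =446
r58=111010 pc4: +16 =462
r59=111011 pc5: +32 =494
r60=111100 pc4: +16 =510
r61=111101 pc5: +32 =542
r62=111110 pc5: +32 =574
r63=111111 pc6: +64 =638
r64=1000000 pc1: +2 =640
r65=1000001 pc2: +4 =644
r66=1000010 pc2: +4 =648
r67=1000011 pc3: +8 =656
r68=1000100 pc2: +4 =660
r69=1000101 pc3: +8 =668

Answer: 668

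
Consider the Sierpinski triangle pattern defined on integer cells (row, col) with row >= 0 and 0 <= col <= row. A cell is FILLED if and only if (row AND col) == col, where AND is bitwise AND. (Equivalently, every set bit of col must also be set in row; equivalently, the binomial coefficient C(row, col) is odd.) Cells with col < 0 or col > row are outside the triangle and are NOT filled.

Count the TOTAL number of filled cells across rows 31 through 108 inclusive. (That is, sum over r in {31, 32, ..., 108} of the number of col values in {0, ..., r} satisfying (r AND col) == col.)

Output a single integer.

Answer: 1200

Derivation:
r31=11111 pc5: +32 =32
r32=100000 pc1: +2 =34
r33=100001 pc2: +4 =38
r34=100010 pc2: +4 =42
r35=100011 pc3: +8 =50
r36=100100 pc2: +4 =54
r37=100101 pc3: +8 =62
r38=100110 pc3: +8 =70
r39=100111 pc4: +16 =86
r40=101000 pc2: +4 =90
r41=101001 pc3: +8 =98
r42=101010 pc3: +8 =106
r43=101011 pc4: +16 =122
r44=101100 pc3: +8 =130
r45=101101 pc4: +16 =146
r46=101110 pc4: +16 =162
r47=101111 pc5: +32 =194
r48=110000 pc2: +4 =198
r49=110001 pc3: +8 =206
r50=110010 pc3: +8 =214
r51=110011 pc4: +16 =230
r52=110100 pc3: +8 =238
r53=110101 pc4: +16 =254
r54=110110 pc4: +16 =270
r55=110111 pc5: +32 =302
r56=111000 pc3: +8 =310
r57=111001 pc4: +16 =326
r58=111010 pc4: +16 =342
r59=111011 pc5: +32 =374
r60=111100 pc4: +16 =390
r61=111101 pc5: +32 =422
r62=111110 pc5: +32 =454
r63=111111 pc6: +64 =518
r64=1000000 pc1: +2 =520
r65=1000001 pc2: +4 =524
r66=1000010 pc2: +4 =528
r67=1000011 pc3: +8 =536
r68=1000100 pc2: +4 =540
r69=1000101 pc3: +8 =548
r70=1000110 pc3: +8 =556
r71=1000111 pc4: +16 =572
r72=1001000 pc2: +4 =576
r73=1001001 pc3: +8 =584
r74=1001010 pc3: +8 =592
r75=1001011 pc4: +16 =608
r76=1001100 pc3: +8 =616
r77=1001101 pc4: +16 =632
r78=1001110 pc4: +16 =648
r79=1001111 pc5: +32 =680
r80=1010000 pc2: +4 =684
r81=1010001 pc3: +8 =692
r82=1010010 pc3: +8 =700
r83=1010011 pc4: +16 =716
r84=1010100 pc3: +8 =724
r85=1010101 pc4: +16 =740
r86=1010110 pc4: +16 =756
r87=1010111 pc5: +32 =788
r88=1011000 pc3: +8 =796
r89=1011001 pc4: +16 =812
r90=1011010 pc4: +16 =828
r91=1011011 pc5: +32 =860
r92=1011100 pc4: +16 =876
r93=1011101 pc5: +32 =908
r94=1011110 pc5: +32 =940
r95=1011111 pc6: +64 =1004
r96=1100000 pc2: +4 =1008
r97=1100001 pc3: +8 =1016
r98=1100010 pc3: +8 =1024
r99=1100011 pc4: +16 =1040
r100=1100100 pc3: +8 =1048
r101=1100101 pc4: +16 =1064
r102=1100110 pc4: +16 =1080
r103=1100111 pc5: +32 =1112
r104=1101000 pc3: +8 =1120
r105=1101001 pc4: +16 =1136
r106=1101010 pc4: +16 =1152
r107=1101011 pc5: +32 =1184
r108=1101100 pc4: +16 =1200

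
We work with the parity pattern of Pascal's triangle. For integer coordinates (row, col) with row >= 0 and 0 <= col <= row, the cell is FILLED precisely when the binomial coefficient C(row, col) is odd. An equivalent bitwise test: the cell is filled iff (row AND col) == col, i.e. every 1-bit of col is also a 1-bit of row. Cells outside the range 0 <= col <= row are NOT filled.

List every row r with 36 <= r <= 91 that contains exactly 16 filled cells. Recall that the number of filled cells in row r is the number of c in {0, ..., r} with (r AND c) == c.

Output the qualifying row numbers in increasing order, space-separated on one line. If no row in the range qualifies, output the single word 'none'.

Answer: 39 43 45 46 51 53 54 57 58 60 71 75 77 78 83 85 86 89 90

Derivation:
Row r has 2^popcount(r) filled cells, so we need popcount(r) = log2(16) = 4.
Scan r = 36..91 and keep those with exactly 4 one-bits:
r=36=100100 popcount=2 -> skip
r=37=100101 popcount=3 -> skip
r=38=100110 popcount=3 -> skip
r=39=100111 popcount=4 -> KEEP
r=40=101000 popcount=2 -> skip
r=41=101001 popcount=3 -> skip
r=42=101010 popcount=3 -> skip
r=43=101011 popcount=4 -> KEEP
r=44=101100 popcount=3 -> skip
r=45=101101 popcount=4 -> KEEP
r=46=101110 popcount=4 -> KEEP
r=47=101111 popcount=5 -> skip
r=48=110000 popcount=2 -> skip
r=49=110001 popcount=3 -> skip
r=50=110010 popcount=3 -> skip
r=51=110011 popcount=4 -> KEEP
r=52=110100 popcount=3 -> skip
r=53=110101 popcount=4 -> KEEP
r=54=110110 popcount=4 -> KEEP
r=55=110111 popcount=5 -> skip
r=56=111000 popcount=3 -> skip
r=57=111001 popcount=4 -> KEEP
r=58=111010 popcount=4 -> KEEP
r=59=111011 popcount=5 -> skip
r=60=111100 popcount=4 -> KEEP
r=61=111101 popcount=5 -> skip
r=62=111110 popcount=5 -> skip
r=63=111111 popcount=6 -> skip
r=64=1000000 popcount=1 -> skip
r=65=1000001 popcount=2 -> skip
r=66=1000010 popcount=2 -> skip
r=67=1000011 popcount=3 -> skip
r=68=1000100 popcount=2 -> skip
r=69=1000101 popcount=3 -> skip
r=70=1000110 popcount=3 -> skip
r=71=1000111 popcount=4 -> KEEP
r=72=1001000 popcount=2 -> skip
r=73=1001001 popcount=3 -> skip
r=74=1001010 popcount=3 -> skip
r=75=1001011 popcount=4 -> KEEP
r=76=1001100 popcount=3 -> skip
r=77=1001101 popcount=4 -> KEEP
r=78=1001110 popcount=4 -> KEEP
r=79=1001111 popcount=5 -> skip
r=80=1010000 popcount=2 -> skip
r=81=1010001 popcount=3 -> skip
r=82=1010010 popcount=3 -> skip
r=83=1010011 popcount=4 -> KEEP
r=84=1010100 popcount=3 -> skip
r=85=1010101 popcount=4 -> KEEP
r=86=1010110 popcount=4 -> KEEP
r=87=1010111 popcount=5 -> skip
r=88=1011000 popcount=3 -> skip
r=89=1011001 popcount=4 -> KEEP
r=90=1011010 popcount=4 -> KEEP
r=91=1011011 popcount=5 -> skip
Kept rows: 39 43 45 46 51 53 54 57 58 60 71 75 77 78 83 85 86 89 90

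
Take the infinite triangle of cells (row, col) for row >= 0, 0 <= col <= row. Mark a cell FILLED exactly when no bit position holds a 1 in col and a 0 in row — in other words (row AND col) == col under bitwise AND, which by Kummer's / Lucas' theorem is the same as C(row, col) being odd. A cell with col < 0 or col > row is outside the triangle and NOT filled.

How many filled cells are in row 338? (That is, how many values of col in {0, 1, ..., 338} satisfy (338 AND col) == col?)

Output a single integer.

338 in binary = 101010010
popcount(338) = number of 1-bits in 101010010 = 4
A col c satisfies (338 AND c) == c iff every set bit of c is also set in 338; each of the 4 set bits of 338 can independently be on or off in c.
count = 2^4 = 16

Answer: 16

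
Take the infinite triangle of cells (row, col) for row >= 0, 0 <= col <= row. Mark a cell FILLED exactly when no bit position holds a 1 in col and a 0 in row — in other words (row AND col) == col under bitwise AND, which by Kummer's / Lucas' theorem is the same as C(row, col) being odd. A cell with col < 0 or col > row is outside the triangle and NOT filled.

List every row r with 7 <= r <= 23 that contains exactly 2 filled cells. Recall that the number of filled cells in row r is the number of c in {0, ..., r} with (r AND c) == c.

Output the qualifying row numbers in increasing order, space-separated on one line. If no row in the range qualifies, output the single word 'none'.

Answer: 8 16

Derivation:
Row r has 2^popcount(r) filled cells, so we need popcount(r) = log2(2) = 1.
Scan r = 7..23 and keep those with exactly 1 one-bits:
r=7=111 popcount=3 -> skip
r=8=1000 popcount=1 -> KEEP
r=9=1001 popcount=2 -> skip
r=10=1010 popcount=2 -> skip
r=11=1011 popcount=3 -> skip
r=12=1100 popcount=2 -> skip
r=13=1101 popcount=3 -> skip
r=14=1110 popcount=3 -> skip
r=15=1111 popcount=4 -> skip
r=16=10000 popcount=1 -> KEEP
r=17=10001 popcount=2 -> skip
r=18=10010 popcount=2 -> skip
r=19=10011 popcount=3 -> skip
r=20=10100 popcount=2 -> skip
r=21=10101 popcount=3 -> skip
r=22=10110 popcount=3 -> skip
r=23=10111 popcount=4 -> skip
Kept rows: 8 16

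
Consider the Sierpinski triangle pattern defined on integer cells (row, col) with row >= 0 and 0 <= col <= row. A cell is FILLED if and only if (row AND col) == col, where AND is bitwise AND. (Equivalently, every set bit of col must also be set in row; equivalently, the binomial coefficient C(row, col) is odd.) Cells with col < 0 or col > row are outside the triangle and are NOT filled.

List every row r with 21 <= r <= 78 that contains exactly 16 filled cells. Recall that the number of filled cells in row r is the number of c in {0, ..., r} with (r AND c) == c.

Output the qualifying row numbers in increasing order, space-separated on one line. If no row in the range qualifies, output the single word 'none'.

Row r has 2^popcount(r) filled cells, so we need popcount(r) = log2(16) = 4.
Scan r = 21..78 and keep those with exactly 4 one-bits:
r=21=10101 popcount=3 -> skip
r=22=10110 popcount=3 -> skip
r=23=10111 popcount=4 -> KEEP
r=24=11000 popcount=2 -> skip
r=25=11001 popcount=3 -> skip
r=26=11010 popcount=3 -> skip
r=27=11011 popcount=4 -> KEEP
r=28=11100 popcount=3 -> skip
r=29=11101 popcount=4 -> KEEP
r=30=11110 popcount=4 -> KEEP
r=31=11111 popcount=5 -> skip
r=32=100000 popcount=1 -> skip
r=33=100001 popcount=2 -> skip
r=34=100010 popcount=2 -> skip
r=35=100011 popcount=3 -> skip
r=36=100100 popcount=2 -> skip
r=37=100101 popcount=3 -> skip
r=38=100110 popcount=3 -> skip
r=39=100111 popcount=4 -> KEEP
r=40=101000 popcount=2 -> skip
r=41=101001 popcount=3 -> skip
r=42=101010 popcount=3 -> skip
r=43=101011 popcount=4 -> KEEP
r=44=101100 popcount=3 -> skip
r=45=101101 popcount=4 -> KEEP
r=46=101110 popcount=4 -> KEEP
r=47=101111 popcount=5 -> skip
r=48=110000 popcount=2 -> skip
r=49=110001 popcount=3 -> skip
r=50=110010 popcount=3 -> skip
r=51=110011 popcount=4 -> KEEP
r=52=110100 popcount=3 -> skip
r=53=110101 popcount=4 -> KEEP
r=54=110110 popcount=4 -> KEEP
r=55=110111 popcount=5 -> skip
r=56=111000 popcount=3 -> skip
r=57=111001 popcount=4 -> KEEP
r=58=111010 popcount=4 -> KEEP
r=59=111011 popcount=5 -> skip
r=60=111100 popcount=4 -> KEEP
r=61=111101 popcount=5 -> skip
r=62=111110 popcount=5 -> skip
r=63=111111 popcount=6 -> skip
r=64=1000000 popcount=1 -> skip
r=65=1000001 popcount=2 -> skip
r=66=1000010 popcount=2 -> skip
r=67=1000011 popcount=3 -> skip
r=68=1000100 popcount=2 -> skip
r=69=1000101 popcount=3 -> skip
r=70=1000110 popcount=3 -> skip
r=71=1000111 popcount=4 -> KEEP
r=72=1001000 popcount=2 -> skip
r=73=1001001 popcount=3 -> skip
r=74=1001010 popcount=3 -> skip
r=75=1001011 popcount=4 -> KEEP
r=76=1001100 popcount=3 -> skip
r=77=1001101 popcount=4 -> KEEP
r=78=1001110 popcount=4 -> KEEP
Kept rows: 23 27 29 30 39 43 45 46 51 53 54 57 58 60 71 75 77 78

Answer: 23 27 29 30 39 43 45 46 51 53 54 57 58 60 71 75 77 78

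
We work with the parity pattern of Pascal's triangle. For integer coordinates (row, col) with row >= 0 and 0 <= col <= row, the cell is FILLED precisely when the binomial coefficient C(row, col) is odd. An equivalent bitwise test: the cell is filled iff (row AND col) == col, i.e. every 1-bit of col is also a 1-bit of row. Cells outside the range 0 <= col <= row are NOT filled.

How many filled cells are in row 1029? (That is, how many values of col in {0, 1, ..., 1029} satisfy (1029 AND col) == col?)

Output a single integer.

Answer: 8

Derivation:
1029 in binary = 10000000101
popcount(1029) = number of 1-bits in 10000000101 = 3
A col c satisfies (1029 AND c) == c iff every set bit of c is also set in 1029; each of the 3 set bits of 1029 can independently be on or off in c.
count = 2^3 = 8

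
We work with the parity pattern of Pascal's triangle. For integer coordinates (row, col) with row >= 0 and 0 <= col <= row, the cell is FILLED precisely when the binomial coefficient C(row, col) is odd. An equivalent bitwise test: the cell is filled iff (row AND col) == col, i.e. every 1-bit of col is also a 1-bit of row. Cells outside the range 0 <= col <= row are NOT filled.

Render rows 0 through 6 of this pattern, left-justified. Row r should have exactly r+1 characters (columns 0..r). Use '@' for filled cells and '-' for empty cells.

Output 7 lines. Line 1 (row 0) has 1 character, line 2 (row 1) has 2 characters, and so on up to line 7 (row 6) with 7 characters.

r0=0: @
r1=1: @@
r2=10: @-@
r3=11: @@@@
r4=100: @---@
r5=101: @@--@@
r6=110: @-@-@-@

Answer: @
@@
@-@
@@@@
@---@
@@--@@
@-@-@-@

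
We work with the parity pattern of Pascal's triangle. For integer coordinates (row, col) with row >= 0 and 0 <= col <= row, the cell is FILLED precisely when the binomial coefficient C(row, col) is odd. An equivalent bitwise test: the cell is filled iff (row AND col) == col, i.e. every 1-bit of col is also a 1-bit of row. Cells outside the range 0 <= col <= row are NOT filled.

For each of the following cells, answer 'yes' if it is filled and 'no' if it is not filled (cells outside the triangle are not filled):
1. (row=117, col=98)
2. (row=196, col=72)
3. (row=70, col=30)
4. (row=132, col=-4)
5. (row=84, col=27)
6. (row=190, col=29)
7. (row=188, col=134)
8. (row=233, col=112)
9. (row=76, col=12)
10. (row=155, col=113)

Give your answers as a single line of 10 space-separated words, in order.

Answer: no no no no no no no no yes no

Derivation:
(117,98): row=0b1110101, col=0b1100010, row AND col = 0b1100000 = 96; 96 != 98 -> empty
(196,72): row=0b11000100, col=0b1001000, row AND col = 0b1000000 = 64; 64 != 72 -> empty
(70,30): row=0b1000110, col=0b11110, row AND col = 0b110 = 6; 6 != 30 -> empty
(132,-4): col outside [0, 132] -> not filled
(84,27): row=0b1010100, col=0b11011, row AND col = 0b10000 = 16; 16 != 27 -> empty
(190,29): row=0b10111110, col=0b11101, row AND col = 0b11100 = 28; 28 != 29 -> empty
(188,134): row=0b10111100, col=0b10000110, row AND col = 0b10000100 = 132; 132 != 134 -> empty
(233,112): row=0b11101001, col=0b1110000, row AND col = 0b1100000 = 96; 96 != 112 -> empty
(76,12): row=0b1001100, col=0b1100, row AND col = 0b1100 = 12; 12 == 12 -> filled
(155,113): row=0b10011011, col=0b1110001, row AND col = 0b10001 = 17; 17 != 113 -> empty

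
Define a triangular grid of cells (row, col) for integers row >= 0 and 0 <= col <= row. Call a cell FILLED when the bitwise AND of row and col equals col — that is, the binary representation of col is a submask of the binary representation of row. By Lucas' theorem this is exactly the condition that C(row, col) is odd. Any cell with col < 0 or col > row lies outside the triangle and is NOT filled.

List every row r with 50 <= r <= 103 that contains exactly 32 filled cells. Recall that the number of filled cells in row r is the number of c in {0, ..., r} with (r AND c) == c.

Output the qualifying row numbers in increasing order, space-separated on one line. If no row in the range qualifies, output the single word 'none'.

Answer: 55 59 61 62 79 87 91 93 94 103

Derivation:
Row r has 2^popcount(r) filled cells, so we need popcount(r) = log2(32) = 5.
Scan r = 50..103 and keep those with exactly 5 one-bits:
r=50=110010 popcount=3 -> skip
r=51=110011 popcount=4 -> skip
r=52=110100 popcount=3 -> skip
r=53=110101 popcount=4 -> skip
r=54=110110 popcount=4 -> skip
r=55=110111 popcount=5 -> KEEP
r=56=111000 popcount=3 -> skip
r=57=111001 popcount=4 -> skip
r=58=111010 popcount=4 -> skip
r=59=111011 popcount=5 -> KEEP
r=60=111100 popcount=4 -> skip
r=61=111101 popcount=5 -> KEEP
r=62=111110 popcount=5 -> KEEP
r=63=111111 popcount=6 -> skip
r=64=1000000 popcount=1 -> skip
r=65=1000001 popcount=2 -> skip
r=66=1000010 popcount=2 -> skip
r=67=1000011 popcount=3 -> skip
r=68=1000100 popcount=2 -> skip
r=69=1000101 popcount=3 -> skip
r=70=1000110 popcount=3 -> skip
r=71=1000111 popcount=4 -> skip
r=72=1001000 popcount=2 -> skip
r=73=1001001 popcount=3 -> skip
r=74=1001010 popcount=3 -> skip
r=75=1001011 popcount=4 -> skip
r=76=1001100 popcount=3 -> skip
r=77=1001101 popcount=4 -> skip
r=78=1001110 popcount=4 -> skip
r=79=1001111 popcount=5 -> KEEP
r=80=1010000 popcount=2 -> skip
r=81=1010001 popcount=3 -> skip
r=82=1010010 popcount=3 -> skip
r=83=1010011 popcount=4 -> skip
r=84=1010100 popcount=3 -> skip
r=85=1010101 popcount=4 -> skip
r=86=1010110 popcount=4 -> skip
r=87=1010111 popcount=5 -> KEEP
r=88=1011000 popcount=3 -> skip
r=89=1011001 popcount=4 -> skip
r=90=1011010 popcount=4 -> skip
r=91=1011011 popcount=5 -> KEEP
r=92=1011100 popcount=4 -> skip
r=93=1011101 popcount=5 -> KEEP
r=94=1011110 popcount=5 -> KEEP
r=95=1011111 popcount=6 -> skip
r=96=1100000 popcount=2 -> skip
r=97=1100001 popcount=3 -> skip
r=98=1100010 popcount=3 -> skip
r=99=1100011 popcount=4 -> skip
r=100=1100100 popcount=3 -> skip
r=101=1100101 popcount=4 -> skip
r=102=1100110 popcount=4 -> skip
r=103=1100111 popcount=5 -> KEEP
Kept rows: 55 59 61 62 79 87 91 93 94 103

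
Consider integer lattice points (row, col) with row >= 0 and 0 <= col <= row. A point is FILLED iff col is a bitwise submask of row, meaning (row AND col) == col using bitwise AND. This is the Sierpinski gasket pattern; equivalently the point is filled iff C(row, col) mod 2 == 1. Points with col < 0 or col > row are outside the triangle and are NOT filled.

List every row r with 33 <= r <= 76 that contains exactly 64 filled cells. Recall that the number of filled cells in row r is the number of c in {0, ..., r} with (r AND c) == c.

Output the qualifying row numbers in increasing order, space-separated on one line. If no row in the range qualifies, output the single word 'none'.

Answer: 63

Derivation:
Row r has 2^popcount(r) filled cells, so we need popcount(r) = log2(64) = 6.
Scan r = 33..76 and keep those with exactly 6 one-bits:
r=33=100001 popcount=2 -> skip
r=34=100010 popcount=2 -> skip
r=35=100011 popcount=3 -> skip
r=36=100100 popcount=2 -> skip
r=37=100101 popcount=3 -> skip
r=38=100110 popcount=3 -> skip
r=39=100111 popcount=4 -> skip
r=40=101000 popcount=2 -> skip
r=41=101001 popcount=3 -> skip
r=42=101010 popcount=3 -> skip
r=43=101011 popcount=4 -> skip
r=44=101100 popcount=3 -> skip
r=45=101101 popcount=4 -> skip
r=46=101110 popcount=4 -> skip
r=47=101111 popcount=5 -> skip
r=48=110000 popcount=2 -> skip
r=49=110001 popcount=3 -> skip
r=50=110010 popcount=3 -> skip
r=51=110011 popcount=4 -> skip
r=52=110100 popcount=3 -> skip
r=53=110101 popcount=4 -> skip
r=54=110110 popcount=4 -> skip
r=55=110111 popcount=5 -> skip
r=56=111000 popcount=3 -> skip
r=57=111001 popcount=4 -> skip
r=58=111010 popcount=4 -> skip
r=59=111011 popcount=5 -> skip
r=60=111100 popcount=4 -> skip
r=61=111101 popcount=5 -> skip
r=62=111110 popcount=5 -> skip
r=63=111111 popcount=6 -> KEEP
r=64=1000000 popcount=1 -> skip
r=65=1000001 popcount=2 -> skip
r=66=1000010 popcount=2 -> skip
r=67=1000011 popcount=3 -> skip
r=68=1000100 popcount=2 -> skip
r=69=1000101 popcount=3 -> skip
r=70=1000110 popcount=3 -> skip
r=71=1000111 popcount=4 -> skip
r=72=1001000 popcount=2 -> skip
r=73=1001001 popcount=3 -> skip
r=74=1001010 popcount=3 -> skip
r=75=1001011 popcount=4 -> skip
r=76=1001100 popcount=3 -> skip
Kept rows: 63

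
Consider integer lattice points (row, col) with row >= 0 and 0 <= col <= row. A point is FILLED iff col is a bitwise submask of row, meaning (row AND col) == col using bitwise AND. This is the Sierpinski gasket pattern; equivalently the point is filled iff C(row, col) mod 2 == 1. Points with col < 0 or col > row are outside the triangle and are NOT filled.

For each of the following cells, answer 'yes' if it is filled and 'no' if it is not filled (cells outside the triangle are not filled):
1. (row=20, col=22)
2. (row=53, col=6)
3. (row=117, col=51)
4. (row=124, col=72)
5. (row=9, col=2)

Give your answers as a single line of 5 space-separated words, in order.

Answer: no no no yes no

Derivation:
(20,22): col outside [0, 20] -> not filled
(53,6): row=0b110101, col=0b110, row AND col = 0b100 = 4; 4 != 6 -> empty
(117,51): row=0b1110101, col=0b110011, row AND col = 0b110001 = 49; 49 != 51 -> empty
(124,72): row=0b1111100, col=0b1001000, row AND col = 0b1001000 = 72; 72 == 72 -> filled
(9,2): row=0b1001, col=0b10, row AND col = 0b0 = 0; 0 != 2 -> empty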